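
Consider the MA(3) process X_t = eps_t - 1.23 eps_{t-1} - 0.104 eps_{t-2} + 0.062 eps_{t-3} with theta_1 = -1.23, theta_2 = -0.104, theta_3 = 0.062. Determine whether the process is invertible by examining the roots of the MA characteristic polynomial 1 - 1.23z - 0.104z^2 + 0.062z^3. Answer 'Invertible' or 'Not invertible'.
\text{Not invertible}

The MA(q) characteristic polynomial is P(z) = 1 - 1.23z - 0.104z^2 + 0.062z^3.
Invertibility requires all roots to lie outside the unit circle, i.e. |z| > 1 for every root.
Degree 3: look for a simple real root z0 first, then factor out (1 - z/z0) and solve the remaining quadratic.
Testing z0 = 5: P(5) = 1 + (-1.23)(5) + (-0.104)(5)^2 + (0.062)(5)^3
  = 1 + (-6.15) + (-2.6) + (7.75) = 0.  So z_0 = 5 is a root, |z_0| = 5.
Divide out the factor (1 - 0.2 z) = (1 - z/z0) (since 1/z0 = 0.2):
  P(z) = (1 - 0.2 z)(1 + (-1.03) z + (-0.31) z^2)
  [check: z-coef -1.03 - (0.2) = -1.23; z^2-coef -0.31 - (0.2)(-1.03) = -0.104; z^3-coef -(0.2)(-0.31) = 0.062.]
Remaining roots from the quadratic factor 1 + (-1.03) z + (-0.31) z^2:
  Set 1 + (-1.03) z + (-0.31) z^2 = 0, i.e. a z^2 + b z + c = 0 with a = -0.31, b = -1.03, c = 1.
  Discriminant D = b^2 - 4ac = (-1.03)^2 - 4*(-0.31)*1 = 1.0609 - (-1.24) = 2.3009.
  D >= 0, so the roots are real: z = (-b +/- sqrt(D)) / (2a) = (1.03 +/- 1.516872) / (-0.62).
    z_1 = (1.03 + 1.516872) / (-0.62) = -4.1079,   |z_1| = 4.1079.
    z_2 = (1.03 - 1.516872) / (-0.62) = 0.7853,   |z_2| = 0.7853.
Moduli of all roots: 5.0000, 4.1079, 0.7853.
All moduli strictly greater than 1? No.
Verdict: Not invertible.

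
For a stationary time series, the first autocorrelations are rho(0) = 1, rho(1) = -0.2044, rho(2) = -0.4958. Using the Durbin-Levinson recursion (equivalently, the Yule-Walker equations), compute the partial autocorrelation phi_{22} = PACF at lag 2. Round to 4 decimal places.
\phi_{22} = -0.5610

The PACF at lag k is phi_{kk}, the last component of the solution
to the Yule-Walker system G_k phi = r_k where
  (G_k)_{ij} = rho(|i - j|), (r_k)_i = rho(i), i,j = 1..k.
Equivalently, Durbin-Levinson gives phi_{kk} iteratively:
  phi_{11} = rho(1)
  phi_{kk} = [rho(k) - sum_{j=1..k-1} phi_{k-1,j} rho(k-j)]
            / [1 - sum_{j=1..k-1} phi_{k-1,j} rho(j)],
  phi_{k,j} = phi_{k-1,j} - phi_{kk} phi_{k-1,k-j},  j = 1..k-1.
Step k = 1:
  phi_11 = rho(1) = -0.2044.
Step k = 2:
  phi_22 = [rho(2) - phi_11 rho(1)] / [1 - phi_11 rho(1)] = [-0.4958 - (-0.2044)(-0.2044)] / [1 - (-0.2044)(-0.2044)]
         = -0.53757936 / 0.95822064 = -0.561.
Therefore phi_{22} = -0.5610.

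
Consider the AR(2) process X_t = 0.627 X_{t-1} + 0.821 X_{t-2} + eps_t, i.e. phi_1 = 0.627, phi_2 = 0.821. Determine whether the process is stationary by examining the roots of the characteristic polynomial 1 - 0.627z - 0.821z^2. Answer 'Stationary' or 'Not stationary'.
\text{Not stationary}

The AR(p) characteristic polynomial is P(z) = 1 - 0.627z - 0.821z^2.
Stationarity requires all roots to lie outside the unit circle, i.e. |z| > 1 for every root.
Set 1 + (-0.627) z + (-0.821) z^2 = 0, i.e. a z^2 + b z + c = 0 with a = -0.821, b = -0.627, c = 1.
Discriminant D = b^2 - 4ac = (-0.627)^2 - 4*(-0.821)*1 = 0.393129 - (-3.284) = 3.677129.
D >= 0, so the roots are real: z = (-b +/- sqrt(D)) / (2a) = (0.627 +/- 1.917584) / (-1.642).
  z_1 = (0.627 + 1.917584) / (-1.642) = -1.5497,   |z_1| = 1.5497.
  z_2 = (0.627 - 1.917584) / (-1.642) = 0.786,   |z_2| = 0.786.
Moduli of all roots: 1.5497, 0.7860.
All moduli strictly greater than 1? No.
Verdict: Not stationary.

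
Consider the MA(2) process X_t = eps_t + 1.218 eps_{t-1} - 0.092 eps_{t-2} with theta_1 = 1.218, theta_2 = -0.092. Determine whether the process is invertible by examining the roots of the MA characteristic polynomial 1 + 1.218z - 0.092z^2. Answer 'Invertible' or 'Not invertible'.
\text{Not invertible}

The MA(q) characteristic polynomial is P(z) = 1 + 1.218z - 0.092z^2.
Invertibility requires all roots to lie outside the unit circle, i.e. |z| > 1 for every root.
Set 1 + (1.218) z + (-0.092) z^2 = 0, i.e. a z^2 + b z + c = 0 with a = -0.092, b = 1.218, c = 1.
Discriminant D = b^2 - 4ac = (1.218)^2 - 4*(-0.092)*1 = 1.483524 - (-0.368) = 1.851524.
D >= 0, so the roots are real: z = (-b +/- sqrt(D)) / (2a) = (-1.218 +/- 1.360707) / (-0.184).
  z_1 = (-1.218 + 1.360707) / (-0.184) = -0.7756,   |z_1| = 0.7756.
  z_2 = (-1.218 - 1.360707) / (-0.184) = 14.0147,   |z_2| = 14.0147.
Moduli of all roots: 0.7756, 14.0147.
All moduli strictly greater than 1? No.
Verdict: Not invertible.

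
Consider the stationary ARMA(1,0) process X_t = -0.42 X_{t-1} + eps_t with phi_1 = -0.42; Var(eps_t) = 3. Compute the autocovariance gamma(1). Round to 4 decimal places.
\gamma(1) = -1.5299

Multiply the model equation by X_{t-k} and take expectations. With theta_0 = psi_0 = 1 and psi_j the MA(infinity) weights, this gives
  gamma(k) - sum_i phi_i gamma(k-i) = c_k,
  c_k = sigma^2 * sum_{j=k..q} theta_j psi_{j-k}   (c_k = 0 for k > q),
using gamma(-m) = gamma(m).
Pure AR (q = 0): c_0 = sigma^2 = 3, c_k = 0 for k >= 1.
Equations for k = 0 and k = 1 (AR order 1):
  gamma(0) = phi_1 gamma(1) + c_0
  gamma(1) = phi_1 gamma(0) + c_1
Substituting the second into the first: gamma(0) (1 - phi_1^2) = c_0 + phi_1 c_1, so
  gamma(0) = c_0 / (1 - phi_1^2) = 3 / (1 - (-0.42)^2) = 3 / 0.8236 = 3.642545.
  gamma(1) = phi_1 gamma(0) = (-0.42)(3.642545) = -1.529869.
Therefore gamma(1) = -1.5299 (to 4 decimal places).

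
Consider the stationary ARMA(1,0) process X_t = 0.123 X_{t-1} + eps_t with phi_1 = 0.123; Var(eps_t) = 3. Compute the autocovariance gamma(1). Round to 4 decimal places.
\gamma(1) = 0.3747

Multiply the model equation by X_{t-k} and take expectations. With theta_0 = psi_0 = 1 and psi_j the MA(infinity) weights, this gives
  gamma(k) - sum_i phi_i gamma(k-i) = c_k,
  c_k = sigma^2 * sum_{j=k..q} theta_j psi_{j-k}   (c_k = 0 for k > q),
using gamma(-m) = gamma(m).
Pure AR (q = 0): c_0 = sigma^2 = 3, c_k = 0 for k >= 1.
Equations for k = 0 and k = 1 (AR order 1):
  gamma(0) = phi_1 gamma(1) + c_0
  gamma(1) = phi_1 gamma(0) + c_1
Substituting the second into the first: gamma(0) (1 - phi_1^2) = c_0 + phi_1 c_1, so
  gamma(0) = c_0 / (1 - phi_1^2) = 3 / (1 - (0.123)^2) = 3 / 0.984871 = 3.046084.
  gamma(1) = phi_1 gamma(0) = (0.123)(3.046084) = 0.374668.
Therefore gamma(1) = 0.3747 (to 4 decimal places).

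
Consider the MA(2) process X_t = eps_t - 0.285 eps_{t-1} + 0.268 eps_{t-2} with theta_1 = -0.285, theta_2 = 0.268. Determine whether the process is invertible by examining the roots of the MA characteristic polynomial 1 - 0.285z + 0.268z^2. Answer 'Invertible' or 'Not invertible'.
\text{Invertible}

The MA(q) characteristic polynomial is P(z) = 1 - 0.285z + 0.268z^2.
Invertibility requires all roots to lie outside the unit circle, i.e. |z| > 1 for every root.
Set 1 + (-0.285) z + (0.268) z^2 = 0, i.e. a z^2 + b z + c = 0 with a = 0.268, b = -0.285, c = 1.
Discriminant D = b^2 - 4ac = (-0.285)^2 - 4*(0.268)*1 = 0.081225 - (1.072) = -0.990775.
D < 0, so the roots are the complex-conjugate pair z = (-b +/- i sqrt(-D)) / (2a) = 0.5317 +/- 1.857i.
For a conjugate pair |z|^2 = z * conj(z) = (product of roots) = c/a = 1/(0.268) = 3.731343, so |z| = sqrt(3.731343) = 1.9317 for both roots.
Moduli of all roots: 1.9317, 1.9317.
All moduli strictly greater than 1? Yes.
Verdict: Invertible.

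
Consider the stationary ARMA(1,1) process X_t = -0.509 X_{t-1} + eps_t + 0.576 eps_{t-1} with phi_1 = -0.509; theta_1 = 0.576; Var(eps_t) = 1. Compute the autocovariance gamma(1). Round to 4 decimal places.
\gamma(1) = 0.0639

Multiply the model equation by X_{t-k} and take expectations. With theta_0 = psi_0 = 1 and psi_j the MA(infinity) weights, this gives
  gamma(k) - sum_i phi_i gamma(k-i) = c_k,
  c_k = sigma^2 * sum_{j=k..q} theta_j psi_{j-k}   (c_k = 0 for k > q),
using gamma(-m) = gamma(m).
psi-weights needed (psi_j = theta_j + sum_i phi_i psi_{j-i}):
  psi_1 = theta_1 + phi_1 = 0.576 + (-0.509) = 0.067
Right-hand sides:
  c_0 = sigma^2 (1 + theta_1 psi_1) = 1 * (1 + (0.576)(0.067)) = 1 * 1.038592 = 1.038592
  c_1 = sigma^2 theta_1 = 1 * (0.576) = 0.576
  c_2 = 0
Equations for k = 0 and k = 1 (AR order 1):
  gamma(0) = phi_1 gamma(1) + c_0
  gamma(1) = phi_1 gamma(0) + c_1
Substituting the second into the first: gamma(0) (1 - phi_1^2) = c_0 + phi_1 c_1, so
  gamma(0) = (c_0 + phi_1 c_1) / (1 - phi_1^2) = (1.038592 + (-0.509)(0.576)) / (1 - (-0.509)^2) = 0.745408 / 0.740919 = 1.006059.
  gamma(1) = phi_1 gamma(0) + c_1 = (-0.509)(1.006059) + (0.576) = 0.063916.
Therefore gamma(1) = 0.0639 (to 4 decimal places).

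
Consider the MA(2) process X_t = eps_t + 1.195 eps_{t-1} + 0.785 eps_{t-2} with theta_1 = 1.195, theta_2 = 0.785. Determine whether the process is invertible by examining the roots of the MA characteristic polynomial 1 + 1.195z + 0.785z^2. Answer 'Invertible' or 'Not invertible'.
\text{Invertible}

The MA(q) characteristic polynomial is P(z) = 1 + 1.195z + 0.785z^2.
Invertibility requires all roots to lie outside the unit circle, i.e. |z| > 1 for every root.
Set 1 + (1.195) z + (0.785) z^2 = 0, i.e. a z^2 + b z + c = 0 with a = 0.785, b = 1.195, c = 1.
Discriminant D = b^2 - 4ac = (1.195)^2 - 4*(0.785)*1 = 1.428025 - (3.14) = -1.711975.
D < 0, so the roots are the complex-conjugate pair z = (-b +/- i sqrt(-D)) / (2a) = -0.7611 +/- 0.8334i.
For a conjugate pair |z|^2 = z * conj(z) = (product of roots) = c/a = 1/(0.785) = 1.273885, so |z| = sqrt(1.273885) = 1.1287 for both roots.
Moduli of all roots: 1.1287, 1.1287.
All moduli strictly greater than 1? Yes.
Verdict: Invertible.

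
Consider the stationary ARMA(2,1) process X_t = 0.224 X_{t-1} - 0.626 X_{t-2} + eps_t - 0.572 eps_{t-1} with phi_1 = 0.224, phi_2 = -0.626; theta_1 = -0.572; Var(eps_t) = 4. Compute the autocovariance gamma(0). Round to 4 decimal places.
\gamma(0) = 7.8419

Multiply the model equation by X_{t-k} and take expectations. With theta_0 = psi_0 = 1 and psi_j the MA(infinity) weights, this gives
  gamma(k) - sum_i phi_i gamma(k-i) = c_k,
  c_k = sigma^2 * sum_{j=k..q} theta_j psi_{j-k}   (c_k = 0 for k > q),
using gamma(-m) = gamma(m).
psi-weights needed (psi_j = theta_j + sum_i phi_i psi_{j-i}):
  psi_1 = theta_1 + phi_1 = -0.572 + (0.224) = -0.348
Right-hand sides:
  c_0 = sigma^2 (1 + theta_1 psi_1) = 4 * (1 + (-0.572)(-0.348)) = 4 * 1.199056 = 4.796224
  c_1 = sigma^2 theta_1 = 4 * (-0.572) = -2.288
  c_2 = 0
Equations for k = 0, 1, 2 (AR order 2, c_2 = 0):
  (E0) gamma(0) = phi_1 gamma(1) + phi_2 gamma(2) + c_0
  (E1) gamma(1) = phi_1 gamma(0) + phi_2 gamma(1) + c_1
  (E2) gamma(2) = phi_1 gamma(1) + phi_2 gamma(0)
From (E1): gamma(1) = A gamma(0) + B with
  A = phi_1 / (1 - phi_2) = 0.224 / 1.626 = 0.137761,   B = c_1 / (1 - phi_2) = -2.288 / 1.626 = -1.407134.
Insert (E2) into (E0): gamma(0) (1 - phi_2^2) = phi_1 (1 + phi_2) gamma(1) + c_0.
  phi_1 (1 + phi_2) = (0.224)(0.374) = 0.083776,   1 - phi_2^2 = 0.608124.
Replace gamma(1) by A gamma(0) + B and collect gamma(0):
  gamma(0) [0.608124 - (0.083776)(0.137761)] = (0.083776)(-1.407134) + 4.796224
  gamma(0) * 0.596583 = 4.67834
  gamma(0) = 4.67834 / 0.596583 = 7.841894.
Therefore gamma(0) = 7.8419 (to 4 decimal places).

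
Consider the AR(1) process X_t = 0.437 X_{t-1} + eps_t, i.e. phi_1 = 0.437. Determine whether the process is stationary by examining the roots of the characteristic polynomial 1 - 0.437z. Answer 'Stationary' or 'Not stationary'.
\text{Stationary}

The AR(p) characteristic polynomial is P(z) = 1 - 0.437z.
Stationarity requires all roots to lie outside the unit circle, i.e. |z| > 1 for every root.
This is linear in z: 1 + (-0.437) z = 0  =>  z = -1/(-0.437) = 2.28833,  |z| = 2.28833.
Moduli of all roots: 2.2883.
All moduli strictly greater than 1? Yes.
Verdict: Stationary.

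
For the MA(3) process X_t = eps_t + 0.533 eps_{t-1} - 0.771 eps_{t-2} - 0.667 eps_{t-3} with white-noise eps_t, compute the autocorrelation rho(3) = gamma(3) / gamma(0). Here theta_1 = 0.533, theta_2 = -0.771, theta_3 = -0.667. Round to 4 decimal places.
\rho(3) = -0.2871

For an MA(q) process with theta_0 = 1, the autocovariance is
  gamma(k) = sigma^2 * sum_{i=0..q-k} theta_i * theta_{i+k},
and rho(k) = gamma(k) / gamma(0). Sigma^2 cancels.
  numerator   = (1)*(-0.667) = -0.667.
  denominator = (1)^2 + (0.533)^2 + (-0.771)^2 + (-0.667)^2 = 2.323419.
  rho(3) = -0.667 / 2.323419 = -0.2871.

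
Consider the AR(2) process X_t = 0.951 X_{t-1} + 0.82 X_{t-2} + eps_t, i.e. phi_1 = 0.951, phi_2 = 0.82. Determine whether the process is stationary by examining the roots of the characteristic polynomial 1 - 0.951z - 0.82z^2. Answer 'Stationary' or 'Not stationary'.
\text{Not stationary}

The AR(p) characteristic polynomial is P(z) = 1 - 0.951z - 0.82z^2.
Stationarity requires all roots to lie outside the unit circle, i.e. |z| > 1 for every root.
Set 1 + (-0.951) z + (-0.82) z^2 = 0, i.e. a z^2 + b z + c = 0 with a = -0.82, b = -0.951, c = 1.
Discriminant D = b^2 - 4ac = (-0.951)^2 - 4*(-0.82)*1 = 0.904401 - (-3.28) = 4.184401.
D >= 0, so the roots are real: z = (-b +/- sqrt(D)) / (2a) = (0.951 +/- 2.045581) / (-1.64).
  z_1 = (0.951 + 2.045581) / (-1.64) = -1.8272,   |z_1| = 1.8272.
  z_2 = (0.951 - 2.045581) / (-1.64) = 0.6674,   |z_2| = 0.6674.
Moduli of all roots: 1.8272, 0.6674.
All moduli strictly greater than 1? No.
Verdict: Not stationary.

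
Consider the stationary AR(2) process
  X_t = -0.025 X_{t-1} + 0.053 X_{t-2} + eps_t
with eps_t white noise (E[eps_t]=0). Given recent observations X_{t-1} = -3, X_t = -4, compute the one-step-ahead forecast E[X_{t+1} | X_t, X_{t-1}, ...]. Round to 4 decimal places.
E[X_{t+1} \mid \mathcal F_t] = -0.0590

For an AR(p) model X_t = c + sum_i phi_i X_{t-i} + eps_t, the
one-step-ahead conditional mean is
  E[X_{t+1} | X_t, ...] = c + sum_i phi_i X_{t+1-i}.
Substitute known values:
  E[X_{t+1} | ...] = (-0.025) * (-4) + (0.053) * (-3)
                   = -0.0590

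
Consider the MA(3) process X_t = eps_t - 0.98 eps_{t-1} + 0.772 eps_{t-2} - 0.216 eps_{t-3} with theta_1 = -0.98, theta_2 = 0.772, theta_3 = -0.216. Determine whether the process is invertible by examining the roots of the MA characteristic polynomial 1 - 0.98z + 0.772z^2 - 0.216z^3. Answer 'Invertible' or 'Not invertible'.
\text{Invertible}

The MA(q) characteristic polynomial is P(z) = 1 - 0.98z + 0.772z^2 - 0.216z^3.
Invertibility requires all roots to lie outside the unit circle, i.e. |z| > 1 for every root.
Degree 3: look for a simple real root z0 first, then factor out (1 - z/z0) and solve the remaining quadratic.
Testing z0 = 2.5: P(2.5) = 1 + (-0.98)(2.5) + (0.772)(2.5)^2 + (-0.216)(2.5)^3
  = 1 + (-2.45) + (4.825) + (-3.375) = 0.  So z_0 = 2.5 is a root, |z_0| = 2.5.
Divide out the factor (1 - 0.4 z) = (1 - z/z0) (since 1/z0 = 0.4):
  P(z) = (1 - 0.4 z)(1 + (-0.58) z + (0.54) z^2)
  [check: z-coef -0.58 - (0.4) = -0.98; z^2-coef 0.54 - (0.4)(-0.58) = 0.772; z^3-coef -(0.4)(0.54) = -0.216.]
Remaining roots from the quadratic factor 1 + (-0.58) z + (0.54) z^2:
  Set 1 + (-0.58) z + (0.54) z^2 = 0, i.e. a z^2 + b z + c = 0 with a = 0.54, b = -0.58, c = 1.
  Discriminant D = b^2 - 4ac = (-0.58)^2 - 4*(0.54)*1 = 0.3364 - (2.16) = -1.8236.
  D < 0, so the roots are the complex-conjugate pair z = (-b +/- i sqrt(-D)) / (2a) = 0.537 +/- 1.2504i.
  For a conjugate pair |z|^2 = z * conj(z) = (product of roots) = c/a = 1/(0.54) = 1.851852, so |z| = sqrt(1.851852) = 1.3608 for both roots.
Moduli of all roots: 2.5000, 1.3608, 1.3608.
All moduli strictly greater than 1? Yes.
Verdict: Invertible.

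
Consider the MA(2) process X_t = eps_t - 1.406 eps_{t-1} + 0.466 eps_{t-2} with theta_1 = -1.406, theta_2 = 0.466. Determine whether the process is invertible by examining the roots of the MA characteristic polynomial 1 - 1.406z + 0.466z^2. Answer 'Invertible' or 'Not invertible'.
\text{Invertible}

The MA(q) characteristic polynomial is P(z) = 1 - 1.406z + 0.466z^2.
Invertibility requires all roots to lie outside the unit circle, i.e. |z| > 1 for every root.
Set 1 + (-1.406) z + (0.466) z^2 = 0, i.e. a z^2 + b z + c = 0 with a = 0.466, b = -1.406, c = 1.
Discriminant D = b^2 - 4ac = (-1.406)^2 - 4*(0.466)*1 = 1.976836 - (1.864) = 0.112836.
D >= 0, so the roots are real: z = (-b +/- sqrt(D)) / (2a) = (1.406 +/- 0.335911) / (0.932).
  z_1 = (1.406 + 0.335911) / (0.932) = 1.869,   |z_1| = 1.869.
  z_2 = (1.406 - 0.335911) / (0.932) = 1.1482,   |z_2| = 1.1482.
Moduli of all roots: 1.8690, 1.1482.
All moduli strictly greater than 1? Yes.
Verdict: Invertible.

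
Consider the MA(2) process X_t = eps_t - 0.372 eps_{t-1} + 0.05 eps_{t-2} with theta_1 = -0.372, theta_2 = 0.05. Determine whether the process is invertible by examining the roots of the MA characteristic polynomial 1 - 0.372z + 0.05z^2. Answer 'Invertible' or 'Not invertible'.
\text{Invertible}

The MA(q) characteristic polynomial is P(z) = 1 - 0.372z + 0.05z^2.
Invertibility requires all roots to lie outside the unit circle, i.e. |z| > 1 for every root.
Set 1 + (-0.372) z + (0.05) z^2 = 0, i.e. a z^2 + b z + c = 0 with a = 0.05, b = -0.372, c = 1.
Discriminant D = b^2 - 4ac = (-0.372)^2 - 4*(0.05)*1 = 0.138384 - (0.2) = -0.061616.
D < 0, so the roots are the complex-conjugate pair z = (-b +/- i sqrt(-D)) / (2a) = 3.72 +/- 2.4823i.
For a conjugate pair |z|^2 = z * conj(z) = (product of roots) = c/a = 1/(0.05) = 20, so |z| = sqrt(20) = 4.4721 for both roots.
Moduli of all roots: 4.4721, 4.4721.
All moduli strictly greater than 1? Yes.
Verdict: Invertible.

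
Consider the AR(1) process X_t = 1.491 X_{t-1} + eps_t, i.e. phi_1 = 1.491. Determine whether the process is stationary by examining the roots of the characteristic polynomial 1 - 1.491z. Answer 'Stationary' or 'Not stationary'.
\text{Not stationary}

The AR(p) characteristic polynomial is P(z) = 1 - 1.491z.
Stationarity requires all roots to lie outside the unit circle, i.e. |z| > 1 for every root.
This is linear in z: 1 + (-1.491) z = 0  =>  z = -1/(-1.491) = 0.670691,  |z| = 0.670691.
Moduli of all roots: 0.6707.
All moduli strictly greater than 1? No.
Verdict: Not stationary.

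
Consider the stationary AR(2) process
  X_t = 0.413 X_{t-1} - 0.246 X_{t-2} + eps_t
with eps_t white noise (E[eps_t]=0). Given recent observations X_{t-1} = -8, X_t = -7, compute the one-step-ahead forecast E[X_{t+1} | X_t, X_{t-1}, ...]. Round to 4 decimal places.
E[X_{t+1} \mid \mathcal F_t] = -0.9230

For an AR(p) model X_t = c + sum_i phi_i X_{t-i} + eps_t, the
one-step-ahead conditional mean is
  E[X_{t+1} | X_t, ...] = c + sum_i phi_i X_{t+1-i}.
Substitute known values:
  E[X_{t+1} | ...] = (0.413) * (-7) + (-0.246) * (-8)
                   = -0.9230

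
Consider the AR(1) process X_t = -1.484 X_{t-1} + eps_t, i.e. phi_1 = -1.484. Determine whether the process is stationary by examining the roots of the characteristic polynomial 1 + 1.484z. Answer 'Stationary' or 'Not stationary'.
\text{Not stationary}

The AR(p) characteristic polynomial is P(z) = 1 + 1.484z.
Stationarity requires all roots to lie outside the unit circle, i.e. |z| > 1 for every root.
This is linear in z: 1 + (1.484) z = 0  =>  z = -1/(1.484) = -0.673854,  |z| = 0.673854.
Moduli of all roots: 0.6739.
All moduli strictly greater than 1? No.
Verdict: Not stationary.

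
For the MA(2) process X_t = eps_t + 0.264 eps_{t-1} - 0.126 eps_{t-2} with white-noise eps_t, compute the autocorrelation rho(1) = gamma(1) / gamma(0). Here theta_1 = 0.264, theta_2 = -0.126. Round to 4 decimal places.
\rho(1) = 0.2125

For an MA(q) process with theta_0 = 1, the autocovariance is
  gamma(k) = sigma^2 * sum_{i=0..q-k} theta_i * theta_{i+k},
and rho(k) = gamma(k) / gamma(0). Sigma^2 cancels.
  numerator   = (1)*(0.264) + (0.264)*(-0.126) = 0.230736.
  denominator = (1)^2 + (0.264)^2 + (-0.126)^2 = 1.085572.
  rho(1) = 0.230736 / 1.085572 = 0.2125.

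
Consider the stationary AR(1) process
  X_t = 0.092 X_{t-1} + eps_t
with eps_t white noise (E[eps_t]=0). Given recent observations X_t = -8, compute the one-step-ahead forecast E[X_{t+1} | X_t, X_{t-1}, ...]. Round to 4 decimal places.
E[X_{t+1} \mid \mathcal F_t] = -0.7360

For an AR(p) model X_t = c + sum_i phi_i X_{t-i} + eps_t, the
one-step-ahead conditional mean is
  E[X_{t+1} | X_t, ...] = c + sum_i phi_i X_{t+1-i}.
Substitute known values:
  E[X_{t+1} | ...] = (0.092) * (-8)
                   = -0.7360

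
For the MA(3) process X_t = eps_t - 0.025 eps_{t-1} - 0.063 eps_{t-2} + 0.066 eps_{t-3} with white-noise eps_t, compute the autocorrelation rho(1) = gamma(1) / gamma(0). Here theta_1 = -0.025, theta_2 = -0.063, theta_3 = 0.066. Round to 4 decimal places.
\rho(1) = -0.0273

For an MA(q) process with theta_0 = 1, the autocovariance is
  gamma(k) = sigma^2 * sum_{i=0..q-k} theta_i * theta_{i+k},
and rho(k) = gamma(k) / gamma(0). Sigma^2 cancels.
  numerator   = (1)*(-0.025) + (-0.025)*(-0.063) + (-0.063)*(0.066) = -0.027583.
  denominator = (1)^2 + (-0.025)^2 + (-0.063)^2 + (0.066)^2 = 1.00895.
  rho(1) = -0.027583 / 1.00895 = -0.0273.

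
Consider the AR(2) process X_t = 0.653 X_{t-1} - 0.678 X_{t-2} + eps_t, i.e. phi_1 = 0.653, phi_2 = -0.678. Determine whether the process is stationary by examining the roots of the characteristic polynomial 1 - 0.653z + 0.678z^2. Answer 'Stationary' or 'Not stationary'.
\text{Stationary}

The AR(p) characteristic polynomial is P(z) = 1 - 0.653z + 0.678z^2.
Stationarity requires all roots to lie outside the unit circle, i.e. |z| > 1 for every root.
Set 1 + (-0.653) z + (0.678) z^2 = 0, i.e. a z^2 + b z + c = 0 with a = 0.678, b = -0.653, c = 1.
Discriminant D = b^2 - 4ac = (-0.653)^2 - 4*(0.678)*1 = 0.426409 - (2.712) = -2.285591.
D < 0, so the roots are the complex-conjugate pair z = (-b +/- i sqrt(-D)) / (2a) = 0.4816 +/- 1.1149i.
For a conjugate pair |z|^2 = z * conj(z) = (product of roots) = c/a = 1/(0.678) = 1.474926, so |z| = sqrt(1.474926) = 1.2145 for both roots.
Moduli of all roots: 1.2145, 1.2145.
All moduli strictly greater than 1? Yes.
Verdict: Stationary.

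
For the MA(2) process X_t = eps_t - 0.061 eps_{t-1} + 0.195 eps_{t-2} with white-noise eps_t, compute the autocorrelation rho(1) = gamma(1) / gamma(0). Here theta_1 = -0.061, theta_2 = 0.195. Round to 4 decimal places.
\rho(1) = -0.0700

For an MA(q) process with theta_0 = 1, the autocovariance is
  gamma(k) = sigma^2 * sum_{i=0..q-k} theta_i * theta_{i+k},
and rho(k) = gamma(k) / gamma(0). Sigma^2 cancels.
  numerator   = (1)*(-0.061) + (-0.061)*(0.195) = -0.072895.
  denominator = (1)^2 + (-0.061)^2 + (0.195)^2 = 1.041746.
  rho(1) = -0.072895 / 1.041746 = -0.0700.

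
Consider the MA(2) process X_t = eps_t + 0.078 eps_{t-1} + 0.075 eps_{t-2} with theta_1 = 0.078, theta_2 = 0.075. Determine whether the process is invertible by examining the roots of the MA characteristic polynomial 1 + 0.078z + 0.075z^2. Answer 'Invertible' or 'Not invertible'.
\text{Invertible}

The MA(q) characteristic polynomial is P(z) = 1 + 0.078z + 0.075z^2.
Invertibility requires all roots to lie outside the unit circle, i.e. |z| > 1 for every root.
Set 1 + (0.078) z + (0.075) z^2 = 0, i.e. a z^2 + b z + c = 0 with a = 0.075, b = 0.078, c = 1.
Discriminant D = b^2 - 4ac = (0.078)^2 - 4*(0.075)*1 = 0.006084 - (0.3) = -0.293916.
D < 0, so the roots are the complex-conjugate pair z = (-b +/- i sqrt(-D)) / (2a) = -0.52 +/- 3.6143i.
For a conjugate pair |z|^2 = z * conj(z) = (product of roots) = c/a = 1/(0.075) = 13.333333, so |z| = sqrt(13.333333) = 3.6515 for both roots.
Moduli of all roots: 3.6515, 3.6515.
All moduli strictly greater than 1? Yes.
Verdict: Invertible.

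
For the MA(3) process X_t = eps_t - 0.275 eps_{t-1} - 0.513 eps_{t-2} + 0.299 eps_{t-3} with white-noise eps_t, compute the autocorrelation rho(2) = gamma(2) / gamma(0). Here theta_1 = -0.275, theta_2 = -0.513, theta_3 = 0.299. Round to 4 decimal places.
\rho(2) = -0.4168

For an MA(q) process with theta_0 = 1, the autocovariance is
  gamma(k) = sigma^2 * sum_{i=0..q-k} theta_i * theta_{i+k},
and rho(k) = gamma(k) / gamma(0). Sigma^2 cancels.
  numerator   = (1)*(-0.513) + (-0.275)*(0.299) = -0.595225.
  denominator = (1)^2 + (-0.275)^2 + (-0.513)^2 + (0.299)^2 = 1.428195.
  rho(2) = -0.595225 / 1.428195 = -0.4168.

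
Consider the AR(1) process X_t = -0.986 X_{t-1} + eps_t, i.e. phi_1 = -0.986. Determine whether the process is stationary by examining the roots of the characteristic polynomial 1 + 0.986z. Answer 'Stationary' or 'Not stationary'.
\text{Stationary}

The AR(p) characteristic polynomial is P(z) = 1 + 0.986z.
Stationarity requires all roots to lie outside the unit circle, i.e. |z| > 1 for every root.
This is linear in z: 1 + (0.986) z = 0  =>  z = -1/(0.986) = -1.014199,  |z| = 1.014199.
Moduli of all roots: 1.0142.
All moduli strictly greater than 1? Yes.
Verdict: Stationary.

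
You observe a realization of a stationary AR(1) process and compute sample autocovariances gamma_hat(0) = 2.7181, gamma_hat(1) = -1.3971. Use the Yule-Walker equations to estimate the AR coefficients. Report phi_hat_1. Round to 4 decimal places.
\hat\phi_{1} = -0.5140

The Yule-Walker equations for an AR(p) process read, in matrix form,
  Gamma_p phi = r_p,   with   (Gamma_p)_{ij} = gamma(|i - j|),
                       (r_p)_i = gamma(i),   i,j = 1..p.
Substitute the sample gammas (Toeplitz matrix and right-hand side of size 1):
  Gamma_p = [[2.7181]]
  r_p     = [-1.3971]
With p = 1 this is the single equation gamma(0) phi_1 = gamma(1):
  phi_hat_1 = gamma(1) / gamma(0) = -1.3971 / 2.7181 = -0.5140.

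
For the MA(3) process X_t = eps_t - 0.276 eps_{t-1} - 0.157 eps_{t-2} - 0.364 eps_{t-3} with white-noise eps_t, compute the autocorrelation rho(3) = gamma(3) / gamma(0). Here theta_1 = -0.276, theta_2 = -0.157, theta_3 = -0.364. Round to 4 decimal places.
\rho(3) = -0.2951

For an MA(q) process with theta_0 = 1, the autocovariance is
  gamma(k) = sigma^2 * sum_{i=0..q-k} theta_i * theta_{i+k},
and rho(k) = gamma(k) / gamma(0). Sigma^2 cancels.
  numerator   = (1)*(-0.364) = -0.364.
  denominator = (1)^2 + (-0.276)^2 + (-0.157)^2 + (-0.364)^2 = 1.233321.
  rho(3) = -0.364 / 1.233321 = -0.2951.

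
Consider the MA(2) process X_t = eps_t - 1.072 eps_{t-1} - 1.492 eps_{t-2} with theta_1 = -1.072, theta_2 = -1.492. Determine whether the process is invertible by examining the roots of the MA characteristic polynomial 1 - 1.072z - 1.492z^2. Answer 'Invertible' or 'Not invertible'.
\text{Not invertible}

The MA(q) characteristic polynomial is P(z) = 1 - 1.072z - 1.492z^2.
Invertibility requires all roots to lie outside the unit circle, i.e. |z| > 1 for every root.
Set 1 + (-1.072) z + (-1.492) z^2 = 0, i.e. a z^2 + b z + c = 0 with a = -1.492, b = -1.072, c = 1.
Discriminant D = b^2 - 4ac = (-1.072)^2 - 4*(-1.492)*1 = 1.149184 - (-5.968) = 7.117184.
D >= 0, so the roots are real: z = (-b +/- sqrt(D)) / (2a) = (1.072 +/- 2.667805) / (-2.984).
  z_1 = (1.072 + 2.667805) / (-2.984) = -1.2533,   |z_1| = 1.2533.
  z_2 = (1.072 - 2.667805) / (-2.984) = 0.5348,   |z_2| = 0.5348.
Moduli of all roots: 1.2533, 0.5348.
All moduli strictly greater than 1? No.
Verdict: Not invertible.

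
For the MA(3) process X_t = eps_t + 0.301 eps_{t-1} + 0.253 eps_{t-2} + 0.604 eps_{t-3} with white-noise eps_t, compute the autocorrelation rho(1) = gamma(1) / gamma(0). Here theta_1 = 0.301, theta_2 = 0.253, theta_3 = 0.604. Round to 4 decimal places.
\rho(1) = 0.3488

For an MA(q) process with theta_0 = 1, the autocovariance is
  gamma(k) = sigma^2 * sum_{i=0..q-k} theta_i * theta_{i+k},
and rho(k) = gamma(k) / gamma(0). Sigma^2 cancels.
  numerator   = (1)*(0.301) + (0.301)*(0.253) + (0.253)*(0.604) = 0.529965.
  denominator = (1)^2 + (0.301)^2 + (0.253)^2 + (0.604)^2 = 1.519426.
  rho(1) = 0.529965 / 1.519426 = 0.3488.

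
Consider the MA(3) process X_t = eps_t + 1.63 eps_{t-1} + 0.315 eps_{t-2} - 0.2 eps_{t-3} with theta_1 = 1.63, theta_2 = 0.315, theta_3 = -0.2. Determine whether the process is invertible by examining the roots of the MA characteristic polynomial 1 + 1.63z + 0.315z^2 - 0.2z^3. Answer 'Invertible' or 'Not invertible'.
\text{Not invertible}

The MA(q) characteristic polynomial is P(z) = 1 + 1.63z + 0.315z^2 - 0.2z^3.
Invertibility requires all roots to lie outside the unit circle, i.e. |z| > 1 for every root.
Degree 3: look for a simple real root z0 first, then factor out (1 - z/z0) and solve the remaining quadratic.
Testing z0 = -0.8: P(-0.8) = 1 + (1.63)(-0.8) + (0.315)(-0.8)^2 + (-0.2)(-0.8)^3
  = 1 + (-1.304) + (0.2016) + (0.1024) = 0.  So z_0 = -0.8 is a root, |z_0| = 0.8.
Divide out the factor (1 + 1.25 z) = (1 - z/z0) (since 1/z0 = -1.25):
  P(z) = (1 + 1.25 z)(1 + (0.38) z + (-0.16) z^2)
  [check: z-coef 0.38 - (-1.25) = 1.63; z^2-coef -0.16 - (-1.25)(0.38) = 0.315; z^3-coef -(-1.25)(-0.16) = -0.2.]
Remaining roots from the quadratic factor 1 + (0.38) z + (-0.16) z^2:
  Set 1 + (0.38) z + (-0.16) z^2 = 0, i.e. a z^2 + b z + c = 0 with a = -0.16, b = 0.38, c = 1.
  Discriminant D = b^2 - 4ac = (0.38)^2 - 4*(-0.16)*1 = 0.1444 - (-0.64) = 0.7844.
  D >= 0, so the roots are real: z = (-b +/- sqrt(D)) / (2a) = (-0.38 +/- 0.885664) / (-0.32).
    z_1 = (-0.38 + 0.885664) / (-0.32) = -1.5802,   |z_1| = 1.5802.
    z_2 = (-0.38 - 0.885664) / (-0.32) = 3.9552,   |z_2| = 3.9552.
Moduli of all roots: 0.8000, 1.5802, 3.9552.
All moduli strictly greater than 1? No.
Verdict: Not invertible.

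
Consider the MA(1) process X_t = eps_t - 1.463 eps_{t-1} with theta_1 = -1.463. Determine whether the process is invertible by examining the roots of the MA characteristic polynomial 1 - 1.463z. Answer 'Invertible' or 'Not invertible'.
\text{Not invertible}

The MA(q) characteristic polynomial is P(z) = 1 - 1.463z.
Invertibility requires all roots to lie outside the unit circle, i.e. |z| > 1 for every root.
This is linear in z: 1 + (-1.463) z = 0  =>  z = -1/(-1.463) = 0.683527,  |z| = 0.683527.
Moduli of all roots: 0.6835.
All moduli strictly greater than 1? No.
Verdict: Not invertible.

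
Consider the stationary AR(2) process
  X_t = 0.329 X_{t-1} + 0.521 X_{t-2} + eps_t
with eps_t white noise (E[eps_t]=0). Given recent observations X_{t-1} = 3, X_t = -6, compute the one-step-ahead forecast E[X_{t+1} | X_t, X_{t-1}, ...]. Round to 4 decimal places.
E[X_{t+1} \mid \mathcal F_t] = -0.4110

For an AR(p) model X_t = c + sum_i phi_i X_{t-i} + eps_t, the
one-step-ahead conditional mean is
  E[X_{t+1} | X_t, ...] = c + sum_i phi_i X_{t+1-i}.
Substitute known values:
  E[X_{t+1} | ...] = (0.329) * (-6) + (0.521) * (3)
                   = -0.4110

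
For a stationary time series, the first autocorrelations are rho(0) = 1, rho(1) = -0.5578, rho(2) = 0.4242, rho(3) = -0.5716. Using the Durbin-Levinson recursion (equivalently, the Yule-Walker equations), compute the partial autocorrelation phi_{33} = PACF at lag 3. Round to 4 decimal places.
\phi_{33} = -0.4211

The PACF at lag k is phi_{kk}, the last component of the solution
to the Yule-Walker system G_k phi = r_k where
  (G_k)_{ij} = rho(|i - j|), (r_k)_i = rho(i), i,j = 1..k.
Equivalently, Durbin-Levinson gives phi_{kk} iteratively:
  phi_{11} = rho(1)
  phi_{kk} = [rho(k) - sum_{j=1..k-1} phi_{k-1,j} rho(k-j)]
            / [1 - sum_{j=1..k-1} phi_{k-1,j} rho(j)],
  phi_{k,j} = phi_{k-1,j} - phi_{kk} phi_{k-1,k-j},  j = 1..k-1.
Step k = 1:
  phi_11 = rho(1) = -0.5578.
Step k = 2:
  phi_22 = [rho(2) - phi_11 rho(1)] / [1 - phi_11 rho(1)] = [0.4242 - (-0.5578)(-0.5578)] / [1 - (-0.5578)(-0.5578)]
         = 0.11305916 / 0.68885916 = 0.164125.
  Update: phi_21 = phi_11 - phi_22 phi_11 = -0.5578 - (0.164125)(-0.5578) = -0.466251.
Step k = 3:
  phi_33 = [rho(3) - phi_21 rho(2) - phi_22 rho(1)] / [1 - phi_21 rho(1) - phi_22 rho(2)]
    numerator   = -0.5716 - (-0.466251)(0.4242) - (0.164125)(-0.5578) = -0.2822673
    denominator = 1 - (-0.466251)(-0.5578) - (0.164125)(0.4242) = 0.6703033
  phi_33 = -0.2822673 / 0.6703033 = -0.4211.
Therefore phi_{33} = -0.4211.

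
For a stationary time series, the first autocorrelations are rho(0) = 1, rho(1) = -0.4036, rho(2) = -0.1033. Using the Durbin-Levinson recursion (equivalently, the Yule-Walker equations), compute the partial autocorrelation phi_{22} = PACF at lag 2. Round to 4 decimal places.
\phi_{22} = -0.3180

The PACF at lag k is phi_{kk}, the last component of the solution
to the Yule-Walker system G_k phi = r_k where
  (G_k)_{ij} = rho(|i - j|), (r_k)_i = rho(i), i,j = 1..k.
Equivalently, Durbin-Levinson gives phi_{kk} iteratively:
  phi_{11} = rho(1)
  phi_{kk} = [rho(k) - sum_{j=1..k-1} phi_{k-1,j} rho(k-j)]
            / [1 - sum_{j=1..k-1} phi_{k-1,j} rho(j)],
  phi_{k,j} = phi_{k-1,j} - phi_{kk} phi_{k-1,k-j},  j = 1..k-1.
Step k = 1:
  phi_11 = rho(1) = -0.4036.
Step k = 2:
  phi_22 = [rho(2) - phi_11 rho(1)] / [1 - phi_11 rho(1)] = [-0.1033 - (-0.4036)(-0.4036)] / [1 - (-0.4036)(-0.4036)]
         = -0.26619296 / 0.83710704 = -0.318.
Therefore phi_{22} = -0.3180.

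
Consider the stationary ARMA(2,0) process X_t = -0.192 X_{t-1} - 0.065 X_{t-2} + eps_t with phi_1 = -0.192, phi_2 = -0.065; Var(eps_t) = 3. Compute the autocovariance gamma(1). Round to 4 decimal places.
\gamma(1) = -0.5614

Multiply the model equation by X_{t-k} and take expectations. With theta_0 = psi_0 = 1 and psi_j the MA(infinity) weights, this gives
  gamma(k) - sum_i phi_i gamma(k-i) = c_k,
  c_k = sigma^2 * sum_{j=k..q} theta_j psi_{j-k}   (c_k = 0 for k > q),
using gamma(-m) = gamma(m).
Pure AR (q = 0): c_0 = sigma^2 = 3, c_k = 0 for k >= 1.
Equations for k = 0, 1, 2 (AR order 2, c_2 = 0):
  (E0) gamma(0) = phi_1 gamma(1) + phi_2 gamma(2) + c_0
  (E1) gamma(1) = phi_1 gamma(0) + phi_2 gamma(1) + c_1
  (E2) gamma(2) = phi_1 gamma(1) + phi_2 gamma(0)
From (E1): gamma(1) = A gamma(0) + B with
  A = phi_1 / (1 - phi_2) = -0.192 / 1.065 = -0.180282,   B = c_1 / (1 - phi_2) = 0 / 1.065 = 0.
Insert (E2) into (E0): gamma(0) (1 - phi_2^2) = phi_1 (1 + phi_2) gamma(1) + c_0.
  phi_1 (1 + phi_2) = (-0.192)(0.935) = -0.17952,   1 - phi_2^2 = 0.995775.
Replace gamma(1) by A gamma(0) + B and collect gamma(0):
  gamma(0) [0.995775 - (-0.17952)(-0.180282)] = c_0 = 3
  gamma(0) * 0.963411 = 3
  gamma(0) = 3 / 0.963411 = 3.113936.
  gamma(1) = A gamma(0) = (-0.180282)(3.113936) = -0.561386.
Therefore gamma(1) = -0.5614 (to 4 decimal places).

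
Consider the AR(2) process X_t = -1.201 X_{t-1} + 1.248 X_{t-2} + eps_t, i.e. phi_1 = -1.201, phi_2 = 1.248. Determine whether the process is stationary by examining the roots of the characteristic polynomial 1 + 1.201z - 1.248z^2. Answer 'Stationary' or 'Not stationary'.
\text{Not stationary}

The AR(p) characteristic polynomial is P(z) = 1 + 1.201z - 1.248z^2.
Stationarity requires all roots to lie outside the unit circle, i.e. |z| > 1 for every root.
Set 1 + (1.201) z + (-1.248) z^2 = 0, i.e. a z^2 + b z + c = 0 with a = -1.248, b = 1.201, c = 1.
Discriminant D = b^2 - 4ac = (1.201)^2 - 4*(-1.248)*1 = 1.442401 - (-4.992) = 6.434401.
D >= 0, so the roots are real: z = (-b +/- sqrt(D)) / (2a) = (-1.201 +/- 2.536612) / (-2.496).
  z_1 = (-1.201 + 2.536612) / (-2.496) = -0.5351,   |z_1| = 0.5351.
  z_2 = (-1.201 - 2.536612) / (-2.496) = 1.4974,   |z_2| = 1.4974.
Moduli of all roots: 0.5351, 1.4974.
All moduli strictly greater than 1? No.
Verdict: Not stationary.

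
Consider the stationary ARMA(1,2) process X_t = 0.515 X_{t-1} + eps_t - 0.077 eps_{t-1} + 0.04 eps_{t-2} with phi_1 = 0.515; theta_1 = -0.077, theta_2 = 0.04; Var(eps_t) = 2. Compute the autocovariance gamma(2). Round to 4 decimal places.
\gamma(2) = 0.7019

Multiply the model equation by X_{t-k} and take expectations. With theta_0 = psi_0 = 1 and psi_j the MA(infinity) weights, this gives
  gamma(k) - sum_i phi_i gamma(k-i) = c_k,
  c_k = sigma^2 * sum_{j=k..q} theta_j psi_{j-k}   (c_k = 0 for k > q),
using gamma(-m) = gamma(m).
psi-weights needed (psi_j = theta_j + sum_i phi_i psi_{j-i}):
  psi_1 = theta_1 + phi_1 = -0.077 + (0.515) = 0.438
  psi_2 = theta_2 + phi_1 psi_1 = 0.04 + (0.515)(0.438) = 0.26557
Right-hand sides:
  c_0 = sigma^2 (1 + theta_1 psi_1 + theta_2 psi_2) = 2 * (1 + (-0.077)(0.438) + (0.04)(0.26557)) = 2 * 0.976897 = 1.953794
  c_1 = sigma^2 (theta_1 + theta_2 psi_1) = 2 * (-0.077 + (0.04)(0.438)) = -0.11896
  c_2 = sigma^2 theta_2 = 2 * (0.04) = 0.08
Equations for k = 0 and k = 1 (AR order 1):
  gamma(0) = phi_1 gamma(1) + c_0
  gamma(1) = phi_1 gamma(0) + c_1
Substituting the second into the first: gamma(0) (1 - phi_1^2) = c_0 + phi_1 c_1, so
  gamma(0) = (c_0 + phi_1 c_1) / (1 - phi_1^2) = (1.953794 + (0.515)(-0.11896)) / (1 - (0.515)^2) = 1.892529 / 0.734775 = 2.575658.
  gamma(1) = phi_1 gamma(0) + c_1 = (0.515)(2.575658) + (-0.11896) = 1.207504.
For k = 2: gamma(2) = phi_1 gamma(1) + c_2
  = (0.515)(1.207504) + (0.08) = 0.701865.
Therefore gamma(2) = 0.7019 (to 4 decimal places).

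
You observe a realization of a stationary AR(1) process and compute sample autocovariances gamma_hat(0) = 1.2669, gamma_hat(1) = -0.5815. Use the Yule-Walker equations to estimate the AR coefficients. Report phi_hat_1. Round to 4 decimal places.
\hat\phi_{1} = -0.4590

The Yule-Walker equations for an AR(p) process read, in matrix form,
  Gamma_p phi = r_p,   with   (Gamma_p)_{ij} = gamma(|i - j|),
                       (r_p)_i = gamma(i),   i,j = 1..p.
Substitute the sample gammas (Toeplitz matrix and right-hand side of size 1):
  Gamma_p = [[1.2669]]
  r_p     = [-0.5815]
With p = 1 this is the single equation gamma(0) phi_1 = gamma(1):
  phi_hat_1 = gamma(1) / gamma(0) = -0.5815 / 1.2669 = -0.4590.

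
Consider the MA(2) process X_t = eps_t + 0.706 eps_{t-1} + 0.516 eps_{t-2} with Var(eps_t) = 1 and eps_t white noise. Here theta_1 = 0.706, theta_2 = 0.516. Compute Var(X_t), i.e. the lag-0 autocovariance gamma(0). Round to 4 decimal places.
\gamma(0) = 1.7647

For an MA(q) process X_t = eps_t + sum_i theta_i eps_{t-i} with
Var(eps_t) = sigma^2, the variance is
  gamma(0) = sigma^2 * (1 + sum_i theta_i^2).
  sum_i theta_i^2 = (0.706)^2 + (0.516)^2 = 0.498436 + 0.266256 = 0.764692.
  gamma(0) = 1 * (1 + 0.764692) = 1 * 1.764692 = 1.764692, which rounds to 1.7647.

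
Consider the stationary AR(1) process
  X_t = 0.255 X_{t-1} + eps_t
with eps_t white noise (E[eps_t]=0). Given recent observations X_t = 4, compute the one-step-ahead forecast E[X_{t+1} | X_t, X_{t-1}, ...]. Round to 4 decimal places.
E[X_{t+1} \mid \mathcal F_t] = 1.0200

For an AR(p) model X_t = c + sum_i phi_i X_{t-i} + eps_t, the
one-step-ahead conditional mean is
  E[X_{t+1} | X_t, ...] = c + sum_i phi_i X_{t+1-i}.
Substitute known values:
  E[X_{t+1} | ...] = (0.255) * (4)
                   = 1.0200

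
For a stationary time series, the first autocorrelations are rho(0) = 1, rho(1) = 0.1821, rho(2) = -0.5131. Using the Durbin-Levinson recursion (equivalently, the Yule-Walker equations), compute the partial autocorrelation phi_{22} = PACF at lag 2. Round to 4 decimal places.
\phi_{22} = -0.5650

The PACF at lag k is phi_{kk}, the last component of the solution
to the Yule-Walker system G_k phi = r_k where
  (G_k)_{ij} = rho(|i - j|), (r_k)_i = rho(i), i,j = 1..k.
Equivalently, Durbin-Levinson gives phi_{kk} iteratively:
  phi_{11} = rho(1)
  phi_{kk} = [rho(k) - sum_{j=1..k-1} phi_{k-1,j} rho(k-j)]
            / [1 - sum_{j=1..k-1} phi_{k-1,j} rho(j)],
  phi_{k,j} = phi_{k-1,j} - phi_{kk} phi_{k-1,k-j},  j = 1..k-1.
Step k = 1:
  phi_11 = rho(1) = 0.1821.
Step k = 2:
  phi_22 = [rho(2) - phi_11 rho(1)] / [1 - phi_11 rho(1)] = [-0.5131 - (0.1821)(0.1821)] / [1 - (0.1821)(0.1821)]
         = -0.54626041 / 0.96683959 = -0.565.
Therefore phi_{22} = -0.5650.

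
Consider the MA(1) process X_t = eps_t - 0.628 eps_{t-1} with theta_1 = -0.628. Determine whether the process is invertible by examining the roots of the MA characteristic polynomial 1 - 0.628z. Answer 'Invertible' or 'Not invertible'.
\text{Invertible}

The MA(q) characteristic polynomial is P(z) = 1 - 0.628z.
Invertibility requires all roots to lie outside the unit circle, i.e. |z| > 1 for every root.
This is linear in z: 1 + (-0.628) z = 0  =>  z = -1/(-0.628) = 1.592357,  |z| = 1.592357.
Moduli of all roots: 1.5924.
All moduli strictly greater than 1? Yes.
Verdict: Invertible.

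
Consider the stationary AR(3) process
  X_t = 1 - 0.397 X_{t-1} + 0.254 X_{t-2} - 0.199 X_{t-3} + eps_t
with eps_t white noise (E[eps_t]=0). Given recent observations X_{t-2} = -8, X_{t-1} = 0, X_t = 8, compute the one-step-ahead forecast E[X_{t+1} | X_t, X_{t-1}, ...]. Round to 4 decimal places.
E[X_{t+1} \mid \mathcal F_t] = -0.5840

For an AR(p) model X_t = c + sum_i phi_i X_{t-i} + eps_t, the
one-step-ahead conditional mean is
  E[X_{t+1} | X_t, ...] = c + sum_i phi_i X_{t+1-i}.
Substitute known values:
  E[X_{t+1} | ...] = 1 + (-0.397) * (8) + (0.254) * (0) + (-0.199) * (-8)
                   = -0.5840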